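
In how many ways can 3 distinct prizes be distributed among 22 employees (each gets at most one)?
P(22,3) = 22!/(22-3)! = 9240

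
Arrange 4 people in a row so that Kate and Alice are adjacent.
Treat as block: (4-1)! × 2! = 6 × 2 = 12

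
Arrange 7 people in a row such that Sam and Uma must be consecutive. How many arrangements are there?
Treat the 2 as one block: (7-2+1)! × 2! = 720 × 2 = 1440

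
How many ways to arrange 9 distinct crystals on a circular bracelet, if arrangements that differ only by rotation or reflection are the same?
(9-1)!/2 = 40320/2 = 20160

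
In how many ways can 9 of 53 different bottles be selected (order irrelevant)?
C(53,9) = 53!/(9!×44!) = 4431613550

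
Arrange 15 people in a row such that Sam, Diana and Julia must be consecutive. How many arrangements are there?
Treat the 3 as one block: (15-3+1)! × 3! = 6227020800 × 6 = 37362124800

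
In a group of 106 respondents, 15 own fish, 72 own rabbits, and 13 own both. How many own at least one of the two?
|A∪B| = |A| + |B| - |A∩B| = 15 + 72 - 13 = 74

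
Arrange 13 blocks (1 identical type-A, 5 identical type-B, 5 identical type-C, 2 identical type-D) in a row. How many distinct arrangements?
13! / (1! × 5! × 5! × 2!) = 216216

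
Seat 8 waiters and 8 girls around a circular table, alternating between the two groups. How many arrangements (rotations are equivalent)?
Fix one of the waiters: (8-1)! ways for the remaining waiters, × 8! ways for the girls = 5040 × 40320 = 203212800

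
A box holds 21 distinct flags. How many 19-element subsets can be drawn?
C(21,19) = 21!/(19!×2!) = 210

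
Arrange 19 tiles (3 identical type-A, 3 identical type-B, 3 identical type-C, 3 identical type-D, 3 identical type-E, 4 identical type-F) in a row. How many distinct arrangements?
19! / (3! × 3! × 3! × 3! × 3! × 4!) = 651819168000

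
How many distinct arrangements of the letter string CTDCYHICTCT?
11! / (1! × 4! × 1! × 1! × 3! × 1!) = 277200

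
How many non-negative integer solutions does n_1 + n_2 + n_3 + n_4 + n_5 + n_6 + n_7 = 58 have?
C(58+7-1, 7-1) = C(64, 6) = 74974368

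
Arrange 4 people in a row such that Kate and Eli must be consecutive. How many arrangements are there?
Treat the 2 as one block: (4-2+1)! × 2! = 6 × 2 = 12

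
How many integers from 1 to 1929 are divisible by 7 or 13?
⌊1929/7⌋ + ⌊1929/13⌋ - ⌊1929/91⌋ = 275 + 148 - 21 = 402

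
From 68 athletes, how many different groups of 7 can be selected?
C(68,7) = 68!/(7!×61!) = 969443904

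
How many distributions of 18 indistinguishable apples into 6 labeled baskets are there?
C(18+6-1, 6-1) = C(23, 5) = 33649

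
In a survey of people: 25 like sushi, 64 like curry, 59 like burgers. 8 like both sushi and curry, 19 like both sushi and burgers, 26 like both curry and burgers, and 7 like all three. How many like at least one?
|A∪B∪C| = 25+64+59-8-19-26+7 = 102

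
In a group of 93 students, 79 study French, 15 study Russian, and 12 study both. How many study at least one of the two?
|A∪B| = |A| + |B| - |A∩B| = 79 + 15 - 12 = 82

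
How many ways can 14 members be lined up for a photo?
14! = 87178291200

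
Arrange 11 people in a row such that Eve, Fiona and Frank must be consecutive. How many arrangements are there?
Treat the 3 as one block: (11-3+1)! × 3! = 362880 × 6 = 2177280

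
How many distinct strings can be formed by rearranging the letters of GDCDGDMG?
8! / (1! × 1! × 3! × 3!) = 1120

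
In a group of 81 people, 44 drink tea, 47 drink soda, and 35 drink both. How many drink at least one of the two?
|A∪B| = |A| + |B| - |A∩B| = 44 + 47 - 35 = 56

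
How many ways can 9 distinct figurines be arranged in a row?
9! = 362880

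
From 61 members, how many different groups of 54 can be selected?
C(61,54) = 61!/(54!×7!) = 436270780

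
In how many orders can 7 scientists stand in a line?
7! = 5040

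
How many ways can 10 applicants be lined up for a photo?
10! = 3628800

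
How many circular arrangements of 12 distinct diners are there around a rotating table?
Circular: fix one position, arrange the rest. (12-1)! = 39916800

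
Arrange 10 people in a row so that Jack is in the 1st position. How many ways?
Fix one position: (10-1)! = 362880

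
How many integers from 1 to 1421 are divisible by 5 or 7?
⌊1421/5⌋ + ⌊1421/7⌋ - ⌊1421/35⌋ = 284 + 203 - 40 = 447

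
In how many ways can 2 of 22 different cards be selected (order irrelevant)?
C(22,2) = 22!/(2!×20!) = 231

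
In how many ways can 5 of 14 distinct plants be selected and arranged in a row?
P(14,5) = 14!/(14-5)! = 240240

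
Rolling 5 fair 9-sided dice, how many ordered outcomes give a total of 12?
Coefficient of x^12 in (x + x² + ... + x^9)^5. By inclusion-exclusion on dice exceeding 9: Σ_j (-1)^j C(5,j)·C(12-1-9j, 4) = C(5,0)·C(11,4) = 1·330 = 330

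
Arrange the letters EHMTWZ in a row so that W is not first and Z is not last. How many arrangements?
By inclusion-exclusion: 6! - 2×(6-1)! + (6-2)! = 720 - 240 + 24 = 504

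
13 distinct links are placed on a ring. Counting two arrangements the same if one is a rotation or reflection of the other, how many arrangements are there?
(13-1)!/2 = 479001600/2 = 239500800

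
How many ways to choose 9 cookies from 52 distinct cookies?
C(52,9) = 52!/(9!×43!) = 3679075400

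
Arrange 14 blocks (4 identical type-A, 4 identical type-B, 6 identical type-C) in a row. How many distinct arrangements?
14! / (4! × 4! × 6!) = 210210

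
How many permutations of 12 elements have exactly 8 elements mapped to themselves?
Choose the 8 fixed points C(12,8) = 495, derange the rest: !4 = Σ_{j=0}^{4} (-1)^j·4!/j! = 24 - 24 + 12 - 4 + 1 = 9. Product = 495 × 9 = 4455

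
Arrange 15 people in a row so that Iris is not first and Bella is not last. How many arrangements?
By inclusion-exclusion: 15! - 2×(15-1)! + (15-2)! = 1307674368000 - 174356582400 + 6227020800 = 1139544806400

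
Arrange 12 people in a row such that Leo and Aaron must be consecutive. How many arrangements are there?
Treat the 2 as one block: (12-2+1)! × 2! = 39916800 × 2 = 79833600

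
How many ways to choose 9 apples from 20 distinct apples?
C(20,9) = 20!/(9!×11!) = 167960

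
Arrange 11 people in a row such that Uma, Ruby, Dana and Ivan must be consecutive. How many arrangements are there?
Treat the 4 as one block: (11-4+1)! × 4! = 40320 × 24 = 967680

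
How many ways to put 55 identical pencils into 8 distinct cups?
C(55+8-1, 8-1) = C(62, 7) = 491796152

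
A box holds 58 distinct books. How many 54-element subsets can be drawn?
C(58,54) = 58!/(54!×4!) = 424270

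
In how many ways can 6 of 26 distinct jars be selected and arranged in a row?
P(26,6) = 26!/(26-6)! = 165765600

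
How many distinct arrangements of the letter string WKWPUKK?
7! / (2! × 1! × 3! × 1!) = 420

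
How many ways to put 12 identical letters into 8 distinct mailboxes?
C(12+8-1, 8-1) = C(19, 7) = 50388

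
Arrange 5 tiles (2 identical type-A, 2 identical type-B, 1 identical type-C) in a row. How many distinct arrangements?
5! / (2! × 2! × 1!) = 30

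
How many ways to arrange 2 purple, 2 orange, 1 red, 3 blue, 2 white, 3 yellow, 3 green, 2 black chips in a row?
18! / (2! × 2! × 1! × 3! × 2! × 3! × 3! × 2!) = 1852538688000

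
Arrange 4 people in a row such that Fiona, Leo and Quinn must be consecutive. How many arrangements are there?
Treat the 3 as one block: (4-3+1)! × 3! = 2 × 6 = 12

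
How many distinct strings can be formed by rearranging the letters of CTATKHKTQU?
10! / (3! × 1! × 2! × 1! × 1! × 1! × 1!) = 302400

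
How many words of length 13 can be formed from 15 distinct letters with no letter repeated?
P(15,13) = 15!/(15-13)! = 653837184000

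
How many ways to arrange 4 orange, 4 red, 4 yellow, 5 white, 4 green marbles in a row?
21! / (4! × 4! × 4! × 5! × 4!) = 1283268987000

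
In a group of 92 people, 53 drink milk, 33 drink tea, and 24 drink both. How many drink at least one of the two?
|A∪B| = |A| + |B| - |A∩B| = 53 + 33 - 24 = 62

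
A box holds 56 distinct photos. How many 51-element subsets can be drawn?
C(56,51) = 56!/(51!×5!) = 3819816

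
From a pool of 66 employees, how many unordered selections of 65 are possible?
C(66,65) = 66!/(65!×1!) = 66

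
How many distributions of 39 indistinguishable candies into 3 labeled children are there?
C(39+3-1, 3-1) = C(41, 2) = 820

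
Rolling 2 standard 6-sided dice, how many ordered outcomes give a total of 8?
Coefficient of x^8 in (x + x² + ... + x^6)^2. By inclusion-exclusion on dice exceeding 6: Σ_j (-1)^j C(2,j)·C(8-1-6j, 1) = C(2,0)·C(7,1) - C(2,1)·C(1,1) = 1·7 - 2·1 = 5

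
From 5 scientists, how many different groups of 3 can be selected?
C(5,3) = 5!/(3!×2!) = 10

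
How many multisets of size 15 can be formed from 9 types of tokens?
C(15+9-1, 9-1) = C(23, 8) = 490314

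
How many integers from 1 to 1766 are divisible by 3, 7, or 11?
⌊1766/3⌋+⌊1766/7⌋+⌊1766/11⌋ - ⌊1766/21⌋-⌊1766/33⌋-⌊1766/77⌋ + ⌊1766/231⌋ = 588+252+160 - 84-53-22 + 7 = 848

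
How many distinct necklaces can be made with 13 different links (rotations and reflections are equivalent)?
(13-1)!/2 = 479001600/2 = 239500800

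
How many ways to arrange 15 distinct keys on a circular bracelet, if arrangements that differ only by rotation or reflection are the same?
(15-1)!/2 = 87178291200/2 = 43589145600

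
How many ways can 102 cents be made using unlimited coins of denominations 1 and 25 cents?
Coefficient of x^102 in 1/(1-x^1) · 1/(1-x^25). Use j coins of 25 for j = 0..⌊102/25⌋ = 4, the rest in 1s: 4 + 1 = 5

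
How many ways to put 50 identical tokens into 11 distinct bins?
C(50+11-1, 11-1) = C(60, 10) = 75394027566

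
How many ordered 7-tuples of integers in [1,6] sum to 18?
Coefficient of x^18 in (x + x² + ... + x^6)^7. By inclusion-exclusion on dice exceeding 6: Σ_j (-1)^j C(7,j)·C(18-1-6j, 6) = C(7,0)·C(17,6) - C(7,1)·C(11,6) = 1·12376 - 7·462 = 9142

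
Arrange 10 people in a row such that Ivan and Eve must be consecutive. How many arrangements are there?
Treat the 2 as one block: (10-2+1)! × 2! = 362880 × 2 = 725760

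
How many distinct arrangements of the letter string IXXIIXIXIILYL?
13! / (4! × 6! × 1! × 2!) = 180180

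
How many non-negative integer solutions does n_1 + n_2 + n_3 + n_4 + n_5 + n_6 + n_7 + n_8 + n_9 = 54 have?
C(54+9-1, 9-1) = C(62, 8) = 3381098545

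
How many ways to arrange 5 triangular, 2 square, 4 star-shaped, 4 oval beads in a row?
15! / (5! × 2! × 4! × 4!) = 9459450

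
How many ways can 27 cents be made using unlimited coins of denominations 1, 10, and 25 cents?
Coefficient of x^27 in 1/(1-x^1) · 1/(1-x^10) · 1/(1-x^25). Case on j = number of 25-cent coins (j = 0..1); remainder r = 27 - 25j is made from {1,10} in ⌊r/10⌋+1 ways. r = 27, 2 → 3 + 1 = 4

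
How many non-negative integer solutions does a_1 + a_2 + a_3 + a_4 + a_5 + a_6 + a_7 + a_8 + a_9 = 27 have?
C(27+9-1, 9-1) = C(35, 8) = 23535820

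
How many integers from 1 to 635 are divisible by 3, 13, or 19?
⌊635/3⌋+⌊635/13⌋+⌊635/19⌋ - ⌊635/39⌋-⌊635/57⌋-⌊635/247⌋ + ⌊635/741⌋ = 211+48+33 - 16-11-2 + 0 = 263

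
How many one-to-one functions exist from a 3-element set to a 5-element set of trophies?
P(5,3) = 5!/(5-3)! = 60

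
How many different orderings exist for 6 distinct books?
6! = 720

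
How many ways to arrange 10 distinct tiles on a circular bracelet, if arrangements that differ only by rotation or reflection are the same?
(10-1)!/2 = 362880/2 = 181440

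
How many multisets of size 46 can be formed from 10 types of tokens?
C(46+10-1, 10-1) = C(55, 9) = 6358402050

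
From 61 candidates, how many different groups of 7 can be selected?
C(61,7) = 61!/(7!×54!) = 436270780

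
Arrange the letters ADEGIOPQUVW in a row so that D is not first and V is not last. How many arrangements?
By inclusion-exclusion: 11! - 2×(11-1)! + (11-2)! = 39916800 - 7257600 + 362880 = 33022080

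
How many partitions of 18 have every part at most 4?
Let r_j(i) = number of partitions of i into parts ≤ j, for i = 0..18. r_1(i) = 1 for all i; r_j(i) = r_{j-1}(i) + r_j(i-j). Rows j = 2..4: ≤2: 1 1 2 2 3 3 4 4 5 5 6 6 7 7 8 8 9 9 10; ≤3: 1 1 2 3 4 5 7 8 10 12 14 16 19 21 24 27 30 33 37; ≤4: 1 1 2 3 5 6 9 11 15 18 23 27 34 39 47 54 64 72 84. r_4(18) = 84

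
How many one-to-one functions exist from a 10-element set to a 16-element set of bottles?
P(16,10) = 16!/(16-10)! = 29059430400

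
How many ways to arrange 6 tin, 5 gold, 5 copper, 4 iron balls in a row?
20! / (6! × 5! × 5! × 4!) = 9777287520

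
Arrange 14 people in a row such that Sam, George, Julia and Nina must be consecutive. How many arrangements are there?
Treat the 4 as one block: (14-4+1)! × 4! = 39916800 × 24 = 958003200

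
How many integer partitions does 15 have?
Pentagonal recurrence p(n) = p(n-1) + p(n-2) - p(n-5) - p(n-7) + p(n-12) + p(n-15) - ... gives p(0..14) = 1, 1, 2, 3, 5, 7, 11, 15, 22, 30, 42, 56, 77, 101, 135. p(15) = p(14) + p(13) - p(10) - p(8) + p(3) + p(0) = 135 + 101 - 42 - 22 + 3 + 1 = 176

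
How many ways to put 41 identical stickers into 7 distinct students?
C(41+7-1, 7-1) = C(47, 6) = 10737573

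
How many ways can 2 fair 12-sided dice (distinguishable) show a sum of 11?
Coefficient of x^11 in (x + x² + ... + x^12)^2. By inclusion-exclusion on dice exceeding 12: Σ_j (-1)^j C(2,j)·C(11-1-12j, 1) = C(2,0)·C(10,1) = 1·10 = 10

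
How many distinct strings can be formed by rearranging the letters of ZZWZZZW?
7! / (5! × 2!) = 21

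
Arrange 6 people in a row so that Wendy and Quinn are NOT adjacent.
Total - adjacent = 6! - (6-1)!×2 = 720 - 240 = 480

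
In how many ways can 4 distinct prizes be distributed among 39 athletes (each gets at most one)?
P(39,4) = 39!/(39-4)! = 1974024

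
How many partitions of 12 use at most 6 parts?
By conjugation, equals partitions of 12 into parts ≤ 6. Let r_j(i) = number of partitions of i into parts ≤ j, for i = 0..12. r_1(i) = 1 for all i; r_j(i) = r_{j-1}(i) + r_j(i-j). Rows j = 2..6: ≤2: 1 1 2 2 3 3 4 4 5 5 6 6 7; ≤3: 1 1 2 3 4 5 7 8 10 12 14 16 19; ≤4: 1 1 2 3 5 6 9 11 15 18 23 27 34; ≤5: 1 1 2 3 5 7 10 13 18 23 30 37 47; ≤6: 1 1 2 3 5 7 11 14 20 26 35 44 58. r_6(12) = 58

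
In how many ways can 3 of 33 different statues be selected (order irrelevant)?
C(33,3) = 33!/(3!×30!) = 5456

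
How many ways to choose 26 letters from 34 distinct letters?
C(34,26) = 34!/(26!×8!) = 18156204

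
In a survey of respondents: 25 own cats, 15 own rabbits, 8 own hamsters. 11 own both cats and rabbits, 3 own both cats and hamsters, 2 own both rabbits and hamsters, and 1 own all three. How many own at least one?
|A∪B∪C| = 25+15+8-11-3-2+1 = 33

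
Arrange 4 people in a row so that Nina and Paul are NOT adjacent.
Total - adjacent = 4! - (4-1)!×2 = 24 - 12 = 12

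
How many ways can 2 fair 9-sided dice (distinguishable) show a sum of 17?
Coefficient of x^17 in (x + x² + ... + x^9)^2. By inclusion-exclusion on dice exceeding 9: Σ_j (-1)^j C(2,j)·C(17-1-9j, 1) = C(2,0)·C(16,1) - C(2,1)·C(7,1) = 1·16 - 2·7 = 2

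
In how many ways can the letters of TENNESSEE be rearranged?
9! / (1! × 4! × 2! × 2!) = 3780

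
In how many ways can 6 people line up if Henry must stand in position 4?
Fix one position: (6-1)! = 120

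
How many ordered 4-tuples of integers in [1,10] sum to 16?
Coefficient of x^16 in (x + x² + ... + x^10)^4. By inclusion-exclusion on dice exceeding 10: Σ_j (-1)^j C(4,j)·C(16-1-10j, 3) = C(4,0)·C(15,3) - C(4,1)·C(5,3) = 1·455 - 4·10 = 415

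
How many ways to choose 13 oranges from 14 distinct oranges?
C(14,13) = 14!/(13!×1!) = 14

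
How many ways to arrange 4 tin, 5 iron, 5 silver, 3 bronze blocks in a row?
17! / (4! × 5! × 5! × 3!) = 171531360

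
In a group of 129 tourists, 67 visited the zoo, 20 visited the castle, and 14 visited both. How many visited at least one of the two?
|A∪B| = |A| + |B| - |A∩B| = 67 + 20 - 14 = 73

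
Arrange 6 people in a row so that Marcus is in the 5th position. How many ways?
Fix one position: (6-1)! = 120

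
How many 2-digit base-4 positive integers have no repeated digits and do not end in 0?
Last digit: 3 nonzero choices. First digit: 2 (nonzero, ≠last). Middle 0: P(2,0) = 1. Total = 6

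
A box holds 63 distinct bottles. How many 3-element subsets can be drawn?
C(63,3) = 63!/(3!×60!) = 39711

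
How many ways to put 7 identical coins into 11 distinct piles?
C(7+11-1, 11-1) = C(17, 10) = 19448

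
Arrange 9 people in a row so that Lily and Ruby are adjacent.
Treat as block: (9-1)! × 2! = 40320 × 2 = 80640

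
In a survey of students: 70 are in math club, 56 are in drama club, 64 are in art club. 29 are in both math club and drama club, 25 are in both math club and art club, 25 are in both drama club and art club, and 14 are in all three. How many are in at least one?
|A∪B∪C| = 70+56+64-29-25-25+14 = 125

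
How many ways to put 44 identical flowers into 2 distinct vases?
C(44+2-1, 2-1) = C(45, 1) = 45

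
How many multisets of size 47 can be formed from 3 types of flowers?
C(47+3-1, 3-1) = C(49, 2) = 1176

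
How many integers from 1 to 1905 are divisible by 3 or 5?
⌊1905/3⌋ + ⌊1905/5⌋ - ⌊1905/15⌋ = 635 + 381 - 127 = 889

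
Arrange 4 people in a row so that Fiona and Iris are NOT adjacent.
Total - adjacent = 4! - (4-1)!×2 = 24 - 12 = 12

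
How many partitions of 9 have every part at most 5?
Let r_j(i) = number of partitions of i into parts ≤ j, for i = 0..9. r_1(i) = 1 for all i; r_j(i) = r_{j-1}(i) + r_j(i-j). Rows j = 2..5: ≤2: 1 1 2 2 3 3 4 4 5 5; ≤3: 1 1 2 3 4 5 7 8 10 12; ≤4: 1 1 2 3 5 6 9 11 15 18; ≤5: 1 1 2 3 5 7 10 13 18 23. r_5(9) = 23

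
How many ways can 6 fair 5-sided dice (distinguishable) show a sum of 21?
Coefficient of x^21 in (x + x² + ... + x^5)^6. By inclusion-exclusion on dice exceeding 5: Σ_j (-1)^j C(6,j)·C(21-1-5j, 5) = C(6,0)·C(20,5) - C(6,1)·C(15,5) + C(6,2)·C(10,5) - C(6,3)·C(5,5) = 1·15504 - 6·3003 + 15·252 - 20·1 = 1246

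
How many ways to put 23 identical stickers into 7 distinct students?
C(23+7-1, 7-1) = C(29, 6) = 475020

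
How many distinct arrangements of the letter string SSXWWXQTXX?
10! / (1! × 2! × 4! × 1! × 2!) = 37800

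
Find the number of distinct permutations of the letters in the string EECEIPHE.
8! / (1! × 1! × 1! × 1! × 4!) = 1680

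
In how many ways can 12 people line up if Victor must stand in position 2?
Fix one position: (12-1)! = 39916800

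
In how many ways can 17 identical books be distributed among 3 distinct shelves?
C(17+3-1, 3-1) = C(19, 2) = 171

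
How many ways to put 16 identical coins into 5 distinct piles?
C(16+5-1, 5-1) = C(20, 4) = 4845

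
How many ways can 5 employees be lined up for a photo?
5! = 120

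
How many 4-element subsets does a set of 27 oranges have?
C(27,4) = 27!/(4!×23!) = 17550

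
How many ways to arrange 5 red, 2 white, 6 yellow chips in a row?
13! / (5! × 2! × 6!) = 36036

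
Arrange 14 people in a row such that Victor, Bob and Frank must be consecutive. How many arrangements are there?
Treat the 3 as one block: (14-3+1)! × 3! = 479001600 × 6 = 2874009600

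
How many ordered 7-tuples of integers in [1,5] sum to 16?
Coefficient of x^16 in (x + x² + ... + x^5)^7. By inclusion-exclusion on dice exceeding 5: Σ_j (-1)^j C(7,j)·C(16-1-5j, 6) = C(7,0)·C(15,6) - C(7,1)·C(10,6) = 1·5005 - 7·210 = 3535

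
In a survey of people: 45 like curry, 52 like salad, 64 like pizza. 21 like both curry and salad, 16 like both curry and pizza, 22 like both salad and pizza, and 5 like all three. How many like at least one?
|A∪B∪C| = 45+52+64-21-16-22+5 = 107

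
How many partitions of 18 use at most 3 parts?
By conjugation, equals partitions of 18 into parts ≤ 3. Let r_j(i) = number of partitions of i into parts ≤ j, for i = 0..18. r_1(i) = 1 for all i; r_j(i) = r_{j-1}(i) + r_j(i-j). Rows j = 2..3: ≤2: 1 1 2 2 3 3 4 4 5 5 6 6 7 7 8 8 9 9 10; ≤3: 1 1 2 3 4 5 7 8 10 12 14 16 19 21 24 27 30 33 37. r_3(18) = 37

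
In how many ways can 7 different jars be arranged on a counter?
7! = 5040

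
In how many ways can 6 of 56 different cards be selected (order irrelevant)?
C(56,6) = 56!/(6!×50!) = 32468436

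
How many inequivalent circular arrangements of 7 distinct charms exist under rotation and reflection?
(7-1)!/2 = 720/2 = 360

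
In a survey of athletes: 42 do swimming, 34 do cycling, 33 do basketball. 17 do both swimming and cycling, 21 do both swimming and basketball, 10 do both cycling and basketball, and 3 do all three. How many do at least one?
|A∪B∪C| = 42+34+33-17-21-10+3 = 64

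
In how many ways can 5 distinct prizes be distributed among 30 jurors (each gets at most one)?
P(30,5) = 30!/(30-5)! = 17100720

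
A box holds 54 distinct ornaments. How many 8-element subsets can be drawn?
C(54,8) = 54!/(8!×46!) = 1040465790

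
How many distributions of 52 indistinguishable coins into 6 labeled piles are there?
C(52+6-1, 6-1) = C(57, 5) = 4187106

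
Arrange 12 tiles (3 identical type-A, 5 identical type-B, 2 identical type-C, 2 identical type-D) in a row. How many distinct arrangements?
12! / (3! × 5! × 2! × 2!) = 166320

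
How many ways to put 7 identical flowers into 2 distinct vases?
C(7+2-1, 2-1) = C(8, 1) = 8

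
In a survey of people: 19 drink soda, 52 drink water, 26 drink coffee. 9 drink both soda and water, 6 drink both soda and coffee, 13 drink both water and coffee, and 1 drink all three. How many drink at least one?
|A∪B∪C| = 19+52+26-9-6-13+1 = 70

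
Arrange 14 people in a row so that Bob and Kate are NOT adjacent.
Total - adjacent = 14! - (14-1)!×2 = 87178291200 - 12454041600 = 74724249600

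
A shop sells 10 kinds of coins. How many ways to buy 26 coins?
C(26+10-1, 10-1) = C(35, 9) = 70607460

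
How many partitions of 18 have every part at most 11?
Let r_j(i) = number of partitions of i into parts ≤ j, for i = 0..18. r_1(i) = 1 for all i; r_j(i) = r_{j-1}(i) + r_j(i-j). Rows j = 2..11: ≤2: 1 1 2 2 3 3 4 4 5 5 6 6 7 7 8 8 9 9 10; ≤3: 1 1 2 3 4 5 7 8 10 12 14 16 19 21 24 27 30 33 37; ≤4: 1 1 2 3 5 6 9 11 15 18 23 27 34 39 47 54 64 72 84; ≤5: 1 1 2 3 5 7 10 13 18 23 30 37 47 57 70 84 101 119 141; ≤6: 1 1 2 3 5 7 11 14 20 26 35 44 58 71 90 110 136 163 199; ≤7: 1 1 2 3 5 7 11 15 21 28 38 49 65 82 105 131 164 201 248; ≤8: 1 1 2 3 5 7 11 15 22 29 40 52 70 89 116 146 186 230 288; ≤9: 1 1 2 3 5 7 11 15 22 30 41 54 73 94 123 157 201 252 318; ≤10: 1 1 2 3 5 7 11 15 22 30 42 55 75 97 128 164 212 267 340; ≤11: 1 1 2 3 5 7 11 15 22 30 42 56 76 99 131 169 219 278 355. r_11(18) = 355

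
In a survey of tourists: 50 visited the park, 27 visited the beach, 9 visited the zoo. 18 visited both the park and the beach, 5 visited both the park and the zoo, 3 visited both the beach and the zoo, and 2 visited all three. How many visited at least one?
|A∪B∪C| = 50+27+9-18-5-3+2 = 62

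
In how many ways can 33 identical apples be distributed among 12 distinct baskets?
C(33+12-1, 12-1) = C(44, 11) = 7669339132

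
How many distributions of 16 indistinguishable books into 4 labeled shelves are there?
C(16+4-1, 4-1) = C(19, 3) = 969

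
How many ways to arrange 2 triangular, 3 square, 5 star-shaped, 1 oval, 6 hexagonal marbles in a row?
17! / (2! × 3! × 5! × 1! × 6!) = 343062720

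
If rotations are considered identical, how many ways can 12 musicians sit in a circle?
Circular: fix one position, arrange the rest. (12-1)! = 39916800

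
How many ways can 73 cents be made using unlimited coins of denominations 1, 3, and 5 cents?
Coefficient of x^73 in 1/(1-x^1) · 1/(1-x^3) · 1/(1-x^5). Case on j = number of 5-cent coins (j = 0..14); remainder r = 73 - 5j is made from {1,3} in ⌊r/3⌋+1 ways. r = 73, 68, 63, 58, 53, 48, 43, 38, 33, 28, 23, 18, 13, 8, 3 → 25 + 23 + 22 + 20 + 18 + 17 + 15 + 13 + 12 + 10 + 8 + 7 + 5 + 3 + 2 = 200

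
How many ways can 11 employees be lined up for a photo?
11! = 39916800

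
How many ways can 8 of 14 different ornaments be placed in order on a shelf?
P(14,8) = 14!/(14-8)! = 121080960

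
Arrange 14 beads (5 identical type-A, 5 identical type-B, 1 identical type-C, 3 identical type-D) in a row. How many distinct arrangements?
14! / (5! × 5! × 1! × 3!) = 1009008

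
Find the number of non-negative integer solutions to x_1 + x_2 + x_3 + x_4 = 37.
C(37+4-1, 4-1) = C(40, 3) = 9880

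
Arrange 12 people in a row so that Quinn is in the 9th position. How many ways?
Fix one position: (12-1)! = 39916800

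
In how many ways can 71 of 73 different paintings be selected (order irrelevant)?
C(73,71) = 73!/(71!×2!) = 2628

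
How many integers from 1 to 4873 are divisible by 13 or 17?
⌊4873/13⌋ + ⌊4873/17⌋ - ⌊4873/221⌋ = 374 + 286 - 22 = 638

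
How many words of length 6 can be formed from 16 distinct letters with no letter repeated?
P(16,6) = 16!/(16-6)! = 5765760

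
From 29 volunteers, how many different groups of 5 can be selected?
C(29,5) = 29!/(5!×24!) = 118755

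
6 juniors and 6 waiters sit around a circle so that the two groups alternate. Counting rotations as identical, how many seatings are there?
Fix one of the juniors: (6-1)! ways for the remaining juniors, × 6! ways for the waiters = 120 × 720 = 86400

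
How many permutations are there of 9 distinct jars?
9! = 362880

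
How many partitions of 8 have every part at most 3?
Let r_j(i) = number of partitions of i into parts ≤ j, for i = 0..8. r_1(i) = 1 for all i; r_j(i) = r_{j-1}(i) + r_j(i-j). Rows j = 2..3: ≤2: 1 1 2 2 3 3 4 4 5; ≤3: 1 1 2 3 4 5 7 8 10. r_3(8) = 10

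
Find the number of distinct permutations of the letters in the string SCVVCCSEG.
9! / (2! × 1! × 2! × 1! × 3!) = 15120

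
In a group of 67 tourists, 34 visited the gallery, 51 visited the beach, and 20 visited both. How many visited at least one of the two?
|A∪B| = |A| + |B| - |A∩B| = 34 + 51 - 20 = 65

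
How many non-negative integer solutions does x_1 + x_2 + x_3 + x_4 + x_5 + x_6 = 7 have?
C(7+6-1, 6-1) = C(12, 5) = 792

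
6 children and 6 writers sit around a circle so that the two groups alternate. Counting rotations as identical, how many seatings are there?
Fix one of the children: (6-1)! ways for the remaining children, × 6! ways for the writers = 120 × 720 = 86400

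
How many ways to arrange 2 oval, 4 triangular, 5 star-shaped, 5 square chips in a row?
16! / (2! × 4! × 5! × 5!) = 30270240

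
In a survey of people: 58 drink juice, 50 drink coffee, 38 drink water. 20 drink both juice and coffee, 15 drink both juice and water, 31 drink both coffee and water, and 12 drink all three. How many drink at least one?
|A∪B∪C| = 58+50+38-20-15-31+12 = 92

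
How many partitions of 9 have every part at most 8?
Let r_j(i) = number of partitions of i into parts ≤ j, for i = 0..9. r_1(i) = 1 for all i; r_j(i) = r_{j-1}(i) + r_j(i-j). Rows j = 2..8: ≤2: 1 1 2 2 3 3 4 4 5 5; ≤3: 1 1 2 3 4 5 7 8 10 12; ≤4: 1 1 2 3 5 6 9 11 15 18; ≤5: 1 1 2 3 5 7 10 13 18 23; ≤6: 1 1 2 3 5 7 11 14 20 26; ≤7: 1 1 2 3 5 7 11 15 21 28; ≤8: 1 1 2 3 5 7 11 15 22 29. r_8(9) = 29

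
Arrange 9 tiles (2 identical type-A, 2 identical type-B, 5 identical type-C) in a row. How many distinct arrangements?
9! / (2! × 2! × 5!) = 756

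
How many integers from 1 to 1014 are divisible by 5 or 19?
⌊1014/5⌋ + ⌊1014/19⌋ - ⌊1014/95⌋ = 202 + 53 - 10 = 245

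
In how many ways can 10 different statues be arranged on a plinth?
10! = 3628800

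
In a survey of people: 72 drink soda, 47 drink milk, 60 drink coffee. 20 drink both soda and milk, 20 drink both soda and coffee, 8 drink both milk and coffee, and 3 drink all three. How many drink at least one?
|A∪B∪C| = 72+47+60-20-20-8+3 = 134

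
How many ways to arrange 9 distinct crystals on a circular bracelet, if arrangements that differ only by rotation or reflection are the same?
(9-1)!/2 = 40320/2 = 20160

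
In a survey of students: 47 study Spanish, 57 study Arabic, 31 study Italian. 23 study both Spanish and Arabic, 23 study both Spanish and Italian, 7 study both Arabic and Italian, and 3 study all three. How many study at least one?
|A∪B∪C| = 47+57+31-23-23-7+3 = 85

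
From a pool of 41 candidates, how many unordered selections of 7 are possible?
C(41,7) = 41!/(7!×34!) = 22481940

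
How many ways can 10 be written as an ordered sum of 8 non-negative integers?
C(10+8-1, 8-1) = C(17, 7) = 19448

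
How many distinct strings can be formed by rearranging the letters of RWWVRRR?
7! / (4! × 1! × 2!) = 105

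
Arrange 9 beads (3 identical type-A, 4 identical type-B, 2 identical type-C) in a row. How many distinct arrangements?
9! / (3! × 4! × 2!) = 1260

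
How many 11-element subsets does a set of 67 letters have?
C(67,11) = 67!/(11!×56!) = 1285063345176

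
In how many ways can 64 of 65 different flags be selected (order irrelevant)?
C(65,64) = 65!/(64!×1!) = 65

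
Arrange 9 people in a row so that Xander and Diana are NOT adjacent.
Total - adjacent = 9! - (9-1)!×2 = 362880 - 80640 = 282240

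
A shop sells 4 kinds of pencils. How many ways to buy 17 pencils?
C(17+4-1, 4-1) = C(20, 3) = 1140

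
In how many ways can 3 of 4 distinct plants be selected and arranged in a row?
P(4,3) = 4!/(4-3)! = 24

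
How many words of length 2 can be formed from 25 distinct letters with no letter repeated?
P(25,2) = 25!/(25-2)! = 600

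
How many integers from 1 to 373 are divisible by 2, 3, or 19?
⌊373/2⌋+⌊373/3⌋+⌊373/19⌋ - ⌊373/6⌋-⌊373/38⌋-⌊373/57⌋ + ⌊373/114⌋ = 186+124+19 - 62-9-6 + 3 = 255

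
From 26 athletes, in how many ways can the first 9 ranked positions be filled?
P(26,9) = 26!/(26-9)! = 1133836704000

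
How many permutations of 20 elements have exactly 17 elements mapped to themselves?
Choose the 17 fixed points C(20,17) = 1140, derange the rest: !3 = Σ_{j=0}^{3} (-1)^j·3!/j! = 6 - 6 + 3 - 1 = 2. Product = 1140 × 2 = 2280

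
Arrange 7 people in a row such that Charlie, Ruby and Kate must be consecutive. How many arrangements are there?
Treat the 3 as one block: (7-3+1)! × 3! = 120 × 6 = 720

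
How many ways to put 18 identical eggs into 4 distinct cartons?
C(18+4-1, 4-1) = C(21, 3) = 1330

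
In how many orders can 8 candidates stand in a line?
8! = 40320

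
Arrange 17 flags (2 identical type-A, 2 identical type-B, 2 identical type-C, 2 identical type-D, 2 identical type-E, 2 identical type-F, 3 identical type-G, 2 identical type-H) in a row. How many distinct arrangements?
17! / (2! × 2! × 2! × 2! × 2! × 2! × 3! × 2!) = 463134672000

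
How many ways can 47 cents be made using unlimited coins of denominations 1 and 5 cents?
Coefficient of x^47 in 1/(1-x^1) · 1/(1-x^5). Use j coins of 5 for j = 0..⌊47/5⌋ = 9, the rest in 1s: 9 + 1 = 10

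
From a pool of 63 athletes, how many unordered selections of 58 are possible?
C(63,58) = 63!/(58!×5!) = 7028847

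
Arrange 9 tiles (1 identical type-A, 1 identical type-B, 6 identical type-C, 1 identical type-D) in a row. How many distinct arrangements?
9! / (1! × 1! × 6! × 1!) = 504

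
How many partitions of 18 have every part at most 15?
Let r_j(i) = number of partitions of i into parts ≤ j, for i = 0..18. r_1(i) = 1 for all i; r_j(i) = r_{j-1}(i) + r_j(i-j). Rows j = 2..15: ≤2: 1 1 2 2 3 3 4 4 5 5 6 6 7 7 8 8 9 9 10; ≤3: 1 1 2 3 4 5 7 8 10 12 14 16 19 21 24 27 30 33 37; ≤4: 1 1 2 3 5 6 9 11 15 18 23 27 34 39 47 54 64 72 84; ≤5: 1 1 2 3 5 7 10 13 18 23 30 37 47 57 70 84 101 119 141; ≤6: 1 1 2 3 5 7 11 14 20 26 35 44 58 71 90 110 136 163 199; ≤7: 1 1 2 3 5 7 11 15 21 28 38 49 65 82 105 131 164 201 248; ≤8: 1 1 2 3 5 7 11 15 22 29 40 52 70 89 116 146 186 230 288; ≤9: 1 1 2 3 5 7 11 15 22 30 41 54 73 94 123 157 201 252 318; ≤10: 1 1 2 3 5 7 11 15 22 30 42 55 75 97 128 164 212 267 340; ≤11: 1 1 2 3 5 7 11 15 22 30 42 56 76 99 131 169 219 278 355; ≤12: 1 1 2 3 5 7 11 15 22 30 42 56 77 100 133 172 224 285 366; ≤13: 1 1 2 3 5 7 11 15 22 30 42 56 77 101 134 174 227 290 373; ≤14: 1 1 2 3 5 7 11 15 22 30 42 56 77 101 135 175 229 293 378; ≤15: 1 1 2 3 5 7 11 15 22 30 42 56 77 101 135 176 230 295 381. r_15(18) = 381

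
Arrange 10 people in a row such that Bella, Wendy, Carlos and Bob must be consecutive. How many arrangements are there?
Treat the 4 as one block: (10-4+1)! × 4! = 5040 × 24 = 120960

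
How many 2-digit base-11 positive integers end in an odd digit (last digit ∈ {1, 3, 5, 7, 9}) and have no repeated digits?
Last∈{1,3,5,7,9}. Last=0: 0. Last nonzero: 5×9×P(9,0) = 45. Total = 45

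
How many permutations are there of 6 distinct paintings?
6! = 720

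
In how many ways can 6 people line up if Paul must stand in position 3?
Fix one position: (6-1)! = 120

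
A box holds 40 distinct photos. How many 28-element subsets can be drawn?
C(40,28) = 40!/(28!×12!) = 5586853480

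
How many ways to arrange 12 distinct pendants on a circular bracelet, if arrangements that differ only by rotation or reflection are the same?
(12-1)!/2 = 39916800/2 = 19958400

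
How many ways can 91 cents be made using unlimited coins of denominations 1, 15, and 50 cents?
Coefficient of x^91 in 1/(1-x^1) · 1/(1-x^15) · 1/(1-x^50). Case on j = number of 50-cent coins (j = 0..1); remainder r = 91 - 50j is made from {1,15} in ⌊r/15⌋+1 ways. r = 91, 41 → 7 + 3 = 10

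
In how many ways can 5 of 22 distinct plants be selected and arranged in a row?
P(22,5) = 22!/(22-5)! = 3160080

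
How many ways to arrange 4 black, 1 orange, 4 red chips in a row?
9! / (4! × 1! × 4!) = 630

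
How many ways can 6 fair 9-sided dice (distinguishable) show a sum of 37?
Coefficient of x^37 in (x + x² + ... + x^9)^6. By inclusion-exclusion on dice exceeding 9: Σ_j (-1)^j C(6,j)·C(37-1-9j, 5) = C(6,0)·C(36,5) - C(6,1)·C(27,5) + C(6,2)·C(18,5) - C(6,3)·C(9,5) = 1·376992 - 6·80730 + 15·8568 - 20·126 = 18612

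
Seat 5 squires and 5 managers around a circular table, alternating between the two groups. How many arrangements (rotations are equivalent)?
Fix one of the squires: (5-1)! ways for the remaining squires, × 5! ways for the managers = 24 × 120 = 2880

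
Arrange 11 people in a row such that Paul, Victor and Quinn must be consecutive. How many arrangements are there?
Treat the 3 as one block: (11-3+1)! × 3! = 362880 × 6 = 2177280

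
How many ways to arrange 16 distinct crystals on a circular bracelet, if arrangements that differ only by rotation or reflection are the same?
(16-1)!/2 = 1307674368000/2 = 653837184000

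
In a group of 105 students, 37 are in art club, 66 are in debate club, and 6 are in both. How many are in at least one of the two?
|A∪B| = |A| + |B| - |A∩B| = 37 + 66 - 6 = 97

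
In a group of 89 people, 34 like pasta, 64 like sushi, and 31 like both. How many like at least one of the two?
|A∪B| = |A| + |B| - |A∩B| = 34 + 64 - 31 = 67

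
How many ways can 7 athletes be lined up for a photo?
7! = 5040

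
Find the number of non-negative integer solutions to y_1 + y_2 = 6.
C(6+2-1, 2-1) = C(7, 1) = 7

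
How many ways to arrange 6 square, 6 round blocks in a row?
12! / (6! × 6!) = 924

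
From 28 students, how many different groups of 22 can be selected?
C(28,22) = 28!/(22!×6!) = 376740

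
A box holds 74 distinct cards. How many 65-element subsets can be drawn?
C(74,65) = 74!/(65!×9!) = 110524147514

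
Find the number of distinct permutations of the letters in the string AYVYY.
5! / (3! × 1! × 1!) = 20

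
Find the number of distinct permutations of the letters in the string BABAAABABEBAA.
13! / (5! × 1! × 7!) = 10296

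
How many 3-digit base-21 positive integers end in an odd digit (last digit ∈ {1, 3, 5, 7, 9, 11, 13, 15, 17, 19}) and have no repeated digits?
Last∈{1,3,5,7,9,11,13,15,17,19}. Last=0: 0. Last nonzero: 10×19×P(19,1) = 3610. Total = 3610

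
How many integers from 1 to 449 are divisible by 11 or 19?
⌊449/11⌋ + ⌊449/19⌋ - ⌊449/209⌋ = 40 + 23 - 2 = 61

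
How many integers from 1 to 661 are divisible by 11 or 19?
⌊661/11⌋ + ⌊661/19⌋ - ⌊661/209⌋ = 60 + 34 - 3 = 91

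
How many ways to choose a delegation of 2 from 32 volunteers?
C(32,2) = 32!/(2!×30!) = 496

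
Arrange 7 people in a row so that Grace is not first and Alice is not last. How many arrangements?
By inclusion-exclusion: 7! - 2×(7-1)! + (7-2)! = 5040 - 1440 + 120 = 3720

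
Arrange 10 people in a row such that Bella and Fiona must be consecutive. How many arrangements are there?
Treat the 2 as one block: (10-2+1)! × 2! = 362880 × 2 = 725760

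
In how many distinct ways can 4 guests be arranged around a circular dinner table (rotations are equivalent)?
Circular: fix one position, arrange the rest. (4-1)! = 6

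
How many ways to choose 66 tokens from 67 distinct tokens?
C(67,66) = 67!/(66!×1!) = 67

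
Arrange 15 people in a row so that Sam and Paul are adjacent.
Treat as block: (15-1)! × 2! = 87178291200 × 2 = 174356582400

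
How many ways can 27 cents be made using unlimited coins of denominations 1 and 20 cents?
Coefficient of x^27 in 1/(1-x^1) · 1/(1-x^20). Use j coins of 20 for j = 0..⌊27/20⌋ = 1, the rest in 1s: 1 + 1 = 2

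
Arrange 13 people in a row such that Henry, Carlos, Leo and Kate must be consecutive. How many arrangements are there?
Treat the 4 as one block: (13-4+1)! × 4! = 3628800 × 24 = 87091200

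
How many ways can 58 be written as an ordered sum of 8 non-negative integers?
C(58+8-1, 8-1) = C(65, 7) = 696190560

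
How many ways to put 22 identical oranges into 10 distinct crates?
C(22+10-1, 10-1) = C(31, 9) = 20160075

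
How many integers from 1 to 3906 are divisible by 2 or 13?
⌊3906/2⌋ + ⌊3906/13⌋ - ⌊3906/26⌋ = 1953 + 300 - 150 = 2103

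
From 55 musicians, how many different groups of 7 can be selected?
C(55,7) = 55!/(7!×48!) = 202927725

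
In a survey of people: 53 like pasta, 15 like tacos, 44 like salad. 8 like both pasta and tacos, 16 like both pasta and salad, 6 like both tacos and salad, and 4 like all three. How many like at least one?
|A∪B∪C| = 53+15+44-8-16-6+4 = 86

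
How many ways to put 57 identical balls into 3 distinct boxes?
C(57+3-1, 3-1) = C(59, 2) = 1711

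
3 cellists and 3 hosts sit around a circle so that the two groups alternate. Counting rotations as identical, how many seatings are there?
Fix one of the cellists: (3-1)! ways for the remaining cellists, × 3! ways for the hosts = 2 × 6 = 12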